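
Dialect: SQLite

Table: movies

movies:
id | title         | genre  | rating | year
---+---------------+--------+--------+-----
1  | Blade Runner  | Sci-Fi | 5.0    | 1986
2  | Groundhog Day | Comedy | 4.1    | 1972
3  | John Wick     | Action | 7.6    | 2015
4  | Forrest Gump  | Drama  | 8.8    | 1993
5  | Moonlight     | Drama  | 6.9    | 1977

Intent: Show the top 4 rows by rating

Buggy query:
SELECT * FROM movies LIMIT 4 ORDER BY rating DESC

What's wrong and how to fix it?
Bug: ORDER BY cannot follow LIMIT; LIMIT is the final clause

Fix: Swap the clauses: ORDER BY first, then LIMIT

Corrected query:
SELECT * FROM movies ORDER BY rating DESC LIMIT 4

Result:
id | title        | genre  | rating | year
---+--------------+--------+--------+-----
4  | Forrest Gump | Drama  | 8.8    | 1993
3  | John Wick    | Action | 7.6    | 2015
5  | Moonlight    | Drama  | 6.9    | 1977
1  | Blade Runner | Sci-Fi | 5      | 1986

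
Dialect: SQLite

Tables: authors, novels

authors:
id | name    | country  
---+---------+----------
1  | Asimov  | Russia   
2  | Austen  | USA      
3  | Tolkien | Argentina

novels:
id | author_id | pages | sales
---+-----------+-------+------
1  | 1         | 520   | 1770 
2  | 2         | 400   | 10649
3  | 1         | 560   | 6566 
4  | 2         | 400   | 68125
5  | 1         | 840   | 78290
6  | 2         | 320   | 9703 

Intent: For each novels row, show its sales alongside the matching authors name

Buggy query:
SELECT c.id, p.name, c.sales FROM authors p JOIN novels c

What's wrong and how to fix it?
Bug: Missing join condition: each novels row is matched to all authors rows instead of just its own

Fix: Specify the join condition linking the foreign key to the parent id

Corrected query:
SELECT c.id, p.name, c.sales FROM authors p JOIN novels c ON c.author_id = p.id

Result:
id | name   | sales
---+--------+------
1  | Asimov | 1770 
2  | Austen | 10649
3  | Asimov | 6566 
4  | Austen | 68125
5  | Asimov | 78290
6  | Austen | 9703 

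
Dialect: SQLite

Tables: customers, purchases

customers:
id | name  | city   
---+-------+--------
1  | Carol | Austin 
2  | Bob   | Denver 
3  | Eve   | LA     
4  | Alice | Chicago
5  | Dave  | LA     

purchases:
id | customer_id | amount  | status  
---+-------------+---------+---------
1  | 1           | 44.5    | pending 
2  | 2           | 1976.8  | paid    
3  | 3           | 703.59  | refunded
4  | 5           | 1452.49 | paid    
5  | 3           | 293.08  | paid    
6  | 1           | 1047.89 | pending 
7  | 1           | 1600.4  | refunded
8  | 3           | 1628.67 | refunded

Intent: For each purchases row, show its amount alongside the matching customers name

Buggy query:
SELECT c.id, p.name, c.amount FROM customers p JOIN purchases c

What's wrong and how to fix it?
Bug: JOIN with no ON clause produces a cartesian product; every purchases row pairs with every customers row

Fix: Specify the join condition linking the foreign key to the parent id

Corrected query:
SELECT c.id, p.name, c.amount FROM customers p JOIN purchases c ON c.customer_id = p.id

Result:
id | name  | amount 
---+-------+--------
1  | Carol | 44.5   
2  | Bob   | 1976.8 
3  | Eve   | 703.59 
4  | Dave  | 1452.49
5  | Eve   | 293.08 
6  | Carol | 1047.89
7  | Carol | 1600.4 
8  | Eve   | 1628.67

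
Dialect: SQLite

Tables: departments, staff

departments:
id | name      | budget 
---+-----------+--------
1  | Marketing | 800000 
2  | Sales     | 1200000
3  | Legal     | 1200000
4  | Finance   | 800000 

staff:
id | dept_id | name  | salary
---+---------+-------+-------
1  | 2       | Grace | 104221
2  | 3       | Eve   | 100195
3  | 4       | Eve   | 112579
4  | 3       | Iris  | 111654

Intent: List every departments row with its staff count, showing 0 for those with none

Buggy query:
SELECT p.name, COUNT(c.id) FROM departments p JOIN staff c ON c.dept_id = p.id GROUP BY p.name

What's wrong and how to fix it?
Bug: INNER JOIN drops departments rows that have no matching staff rows

Fix: Use LEFT JOIN so parents without children still appear (COUNT(c.id) gives 0)

Corrected query:
SELECT p.name, COUNT(c.id) FROM departments p LEFT JOIN staff c ON c.dept_id = p.id GROUP BY p.name

Result:
name      | COUNT(c.id)
----------+------------
Finance   | 1          
Legal     | 2          
Marketing | 0          
Sales     | 1          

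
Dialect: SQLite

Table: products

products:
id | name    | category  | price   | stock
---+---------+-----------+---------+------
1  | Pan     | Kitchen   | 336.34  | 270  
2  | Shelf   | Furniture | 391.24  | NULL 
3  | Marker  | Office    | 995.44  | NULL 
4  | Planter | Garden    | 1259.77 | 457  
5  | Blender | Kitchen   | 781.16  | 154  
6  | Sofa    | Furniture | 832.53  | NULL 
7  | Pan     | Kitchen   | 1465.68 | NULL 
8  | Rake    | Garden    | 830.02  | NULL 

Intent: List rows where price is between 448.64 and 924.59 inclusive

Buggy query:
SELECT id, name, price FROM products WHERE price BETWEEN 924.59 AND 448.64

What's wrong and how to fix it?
Bug: BETWEEN expects the lower bound first; with 924.59 AND 448.64 the range is empty

Fix: Write BETWEEN 448.64 AND 924.59

Corrected query:
SELECT id, name, price FROM products WHERE price BETWEEN 448.64 AND 924.59

Result:
id | name    | price 
---+---------+-------
5  | Blender | 781.16
6  | Sofa    | 832.53
8  | Rake    | 830.02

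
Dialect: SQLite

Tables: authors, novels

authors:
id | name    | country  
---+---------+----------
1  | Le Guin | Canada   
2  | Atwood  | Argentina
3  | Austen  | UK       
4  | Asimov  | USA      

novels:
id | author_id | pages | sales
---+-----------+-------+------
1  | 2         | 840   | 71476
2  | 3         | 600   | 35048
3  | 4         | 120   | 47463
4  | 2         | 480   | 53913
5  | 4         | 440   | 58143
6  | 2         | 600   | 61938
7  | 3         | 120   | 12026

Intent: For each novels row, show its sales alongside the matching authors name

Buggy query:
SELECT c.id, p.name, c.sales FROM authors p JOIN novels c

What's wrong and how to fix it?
Bug: Missing join condition: each novels row is matched to all authors rows instead of just its own

Fix: Add ON c.author_id = p.id to the JOIN

Corrected query:
SELECT c.id, p.name, c.sales FROM authors p JOIN novels c ON c.author_id = p.id

Result:
id | name   | sales
---+--------+------
1  | Atwood | 71476
2  | Austen | 35048
3  | Asimov | 47463
4  | Atwood | 53913
5  | Asimov | 58143
6  | Atwood | 61938
7  | Austen | 12026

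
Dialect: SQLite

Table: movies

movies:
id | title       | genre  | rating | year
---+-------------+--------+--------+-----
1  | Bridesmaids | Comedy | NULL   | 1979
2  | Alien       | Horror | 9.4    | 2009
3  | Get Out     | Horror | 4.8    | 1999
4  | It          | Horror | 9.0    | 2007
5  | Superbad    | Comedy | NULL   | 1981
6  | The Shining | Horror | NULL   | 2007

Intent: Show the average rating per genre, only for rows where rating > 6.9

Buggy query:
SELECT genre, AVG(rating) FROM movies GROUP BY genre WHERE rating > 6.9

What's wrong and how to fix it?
Bug: WHERE cannot follow GROUP BY

Fix: Move the WHERE clause before GROUP BY

Corrected query:
SELECT genre, AVG(rating) FROM movies WHERE rating > 6.9 GROUP BY genre

Result:
genre  | AVG(rating)
-------+------------
Horror | 9.2        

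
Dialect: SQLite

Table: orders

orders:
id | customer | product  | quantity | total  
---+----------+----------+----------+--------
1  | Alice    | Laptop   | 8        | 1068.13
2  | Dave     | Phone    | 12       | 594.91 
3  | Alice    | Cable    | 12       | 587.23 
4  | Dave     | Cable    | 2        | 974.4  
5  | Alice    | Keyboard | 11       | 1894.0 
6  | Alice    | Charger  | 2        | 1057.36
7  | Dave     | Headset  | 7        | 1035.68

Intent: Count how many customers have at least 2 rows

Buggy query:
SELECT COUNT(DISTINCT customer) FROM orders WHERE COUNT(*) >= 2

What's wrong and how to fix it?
Bug: COUNT(*) cannot appear in WHERE; the per-group count doesn't exist yet

Fix: Group first with HAVING COUNT(*) >= 2, then COUNT the resulting groups

Corrected query:
SELECT COUNT(*) FROM (SELECT customer FROM orders GROUP BY customer HAVING COUNT(*) >= 2)

Result:
COUNT(*)
--------
2       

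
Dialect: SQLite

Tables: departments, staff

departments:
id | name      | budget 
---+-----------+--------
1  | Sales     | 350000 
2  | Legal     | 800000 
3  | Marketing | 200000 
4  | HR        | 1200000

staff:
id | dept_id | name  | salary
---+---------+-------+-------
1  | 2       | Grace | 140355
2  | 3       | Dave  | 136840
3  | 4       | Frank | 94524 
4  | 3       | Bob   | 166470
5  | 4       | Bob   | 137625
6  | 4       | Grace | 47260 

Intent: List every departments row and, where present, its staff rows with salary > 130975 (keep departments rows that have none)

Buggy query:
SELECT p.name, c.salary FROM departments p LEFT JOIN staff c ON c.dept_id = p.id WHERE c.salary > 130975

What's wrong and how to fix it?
Bug: A WHERE condition on the right-hand table after LEFT JOIN drops unmatched parents

Fix: Move the right-table condition into the ON clause so unmatched parents are kept

Corrected query:
SELECT p.name, c.salary FROM departments p LEFT JOIN staff c ON c.dept_id = p.id AND c.salary > 130975

Result:
name      | salary
----------+-------
Sales     | NULL  
Legal     | 140355
Marketing | 136840
Marketing | 166470
HR        | 137625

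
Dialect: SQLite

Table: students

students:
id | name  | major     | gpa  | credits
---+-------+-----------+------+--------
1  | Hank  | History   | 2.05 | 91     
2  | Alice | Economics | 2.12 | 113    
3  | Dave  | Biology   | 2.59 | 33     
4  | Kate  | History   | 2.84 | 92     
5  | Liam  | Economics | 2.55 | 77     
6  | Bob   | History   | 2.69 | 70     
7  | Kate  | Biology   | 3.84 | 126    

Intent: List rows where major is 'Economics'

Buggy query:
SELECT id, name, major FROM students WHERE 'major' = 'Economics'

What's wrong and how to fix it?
Bug: Single quotes denote string literals in SQL; the column name is being compared as a constant string

Fix: Remove the quotes around the column name (or use double quotes for an identifier)

Corrected query:
SELECT id, name, major FROM students WHERE major = 'Economics'

Result:
id | name  | major    
---+-------+----------
2  | Alice | Economics
5  | Liam  | Economics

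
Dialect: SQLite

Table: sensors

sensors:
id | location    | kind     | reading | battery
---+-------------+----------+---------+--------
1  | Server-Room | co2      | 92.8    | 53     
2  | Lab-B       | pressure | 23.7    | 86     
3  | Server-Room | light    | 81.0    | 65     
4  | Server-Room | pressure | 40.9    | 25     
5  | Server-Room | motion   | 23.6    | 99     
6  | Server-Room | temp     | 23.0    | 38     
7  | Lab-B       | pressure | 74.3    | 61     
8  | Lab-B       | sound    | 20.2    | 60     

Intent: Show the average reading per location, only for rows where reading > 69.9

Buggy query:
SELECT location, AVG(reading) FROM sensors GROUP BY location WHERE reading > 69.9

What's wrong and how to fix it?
Bug: Row-level WHERE must come before GROUP BY in the clause order

Fix: Move the WHERE clause before GROUP BY

Corrected query:
SELECT location, AVG(reading) FROM sensors WHERE reading > 69.9 GROUP BY location

Result:
location    | AVG(reading)
------------+-------------
Lab-B       | 74.3        
Server-Room | 86.9        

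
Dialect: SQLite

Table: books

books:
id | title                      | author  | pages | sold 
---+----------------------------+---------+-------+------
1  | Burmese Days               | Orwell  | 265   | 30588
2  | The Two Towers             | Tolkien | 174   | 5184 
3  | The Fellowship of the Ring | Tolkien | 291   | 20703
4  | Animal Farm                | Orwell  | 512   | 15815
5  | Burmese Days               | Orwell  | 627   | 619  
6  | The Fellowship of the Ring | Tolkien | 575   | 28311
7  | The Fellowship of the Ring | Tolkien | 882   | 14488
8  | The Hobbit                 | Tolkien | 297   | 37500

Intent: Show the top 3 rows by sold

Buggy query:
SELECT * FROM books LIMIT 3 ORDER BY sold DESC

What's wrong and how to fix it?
Bug: ORDER BY cannot follow LIMIT; LIMIT is the final clause

Fix: Sort with ORDER BY, then apply LIMIT

Corrected query:
SELECT * FROM books ORDER BY sold DESC LIMIT 3

Result:
id | title                      | author  | pages | sold 
---+----------------------------+---------+-------+------
8  | The Hobbit                 | Tolkien | 297   | 37500
1  | Burmese Days               | Orwell  | 265   | 30588
6  | The Fellowship of the Ring | Tolkien | 575   | 28311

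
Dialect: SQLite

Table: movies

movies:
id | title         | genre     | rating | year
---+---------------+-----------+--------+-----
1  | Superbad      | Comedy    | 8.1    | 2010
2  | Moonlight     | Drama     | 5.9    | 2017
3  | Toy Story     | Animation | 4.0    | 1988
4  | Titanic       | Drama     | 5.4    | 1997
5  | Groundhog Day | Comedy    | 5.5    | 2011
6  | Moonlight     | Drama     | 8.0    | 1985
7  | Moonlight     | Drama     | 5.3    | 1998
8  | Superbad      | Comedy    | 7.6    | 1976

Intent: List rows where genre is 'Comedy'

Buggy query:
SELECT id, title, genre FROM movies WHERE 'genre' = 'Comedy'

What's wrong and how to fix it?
Bug: Single quotes denote string literals in SQL; the column name is being compared as a constant string

Fix: Reference the column as genre without single quotes

Corrected query:
SELECT id, title, genre FROM movies WHERE genre = 'Comedy'

Result:
id | title         | genre 
---+---------------+-------
1  | Superbad      | Comedy
5  | Groundhog Day | Comedy
8  | Superbad      | Comedy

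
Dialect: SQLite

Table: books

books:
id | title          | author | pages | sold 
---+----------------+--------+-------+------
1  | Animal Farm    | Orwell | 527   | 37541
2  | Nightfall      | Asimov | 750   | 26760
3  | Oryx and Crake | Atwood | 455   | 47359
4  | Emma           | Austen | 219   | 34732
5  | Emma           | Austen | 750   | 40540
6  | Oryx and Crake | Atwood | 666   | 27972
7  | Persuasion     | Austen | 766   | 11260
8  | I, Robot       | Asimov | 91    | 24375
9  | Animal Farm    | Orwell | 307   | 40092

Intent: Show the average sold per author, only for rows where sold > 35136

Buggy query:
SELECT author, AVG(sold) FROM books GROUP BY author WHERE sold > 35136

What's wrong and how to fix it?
Bug: Row-level WHERE must come before GROUP BY in the clause order

Fix: Place WHERE between FROM and GROUP BY

Corrected query:
SELECT author, AVG(sold) FROM books WHERE sold > 35136 GROUP BY author

Result:
author | AVG(sold)
-------+----------
Atwood | 47359    
Austen | 40540    
Orwell | 38816.5  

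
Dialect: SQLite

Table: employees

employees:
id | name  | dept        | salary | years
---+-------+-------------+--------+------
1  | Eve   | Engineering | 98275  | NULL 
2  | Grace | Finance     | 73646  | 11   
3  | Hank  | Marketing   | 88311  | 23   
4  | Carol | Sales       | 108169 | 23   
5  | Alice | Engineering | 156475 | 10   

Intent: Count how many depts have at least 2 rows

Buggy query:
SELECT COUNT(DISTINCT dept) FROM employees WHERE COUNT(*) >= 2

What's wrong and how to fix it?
Bug: WHERE filters individual rows, not groups, so a group-level COUNT is invalid there

Fix: Use a subquery that GROUPs and filters with HAVING, then count its rows

Corrected query:
SELECT COUNT(*) FROM (SELECT dept FROM employees GROUP BY dept HAVING COUNT(*) >= 2)

Result:
COUNT(*)
--------
1       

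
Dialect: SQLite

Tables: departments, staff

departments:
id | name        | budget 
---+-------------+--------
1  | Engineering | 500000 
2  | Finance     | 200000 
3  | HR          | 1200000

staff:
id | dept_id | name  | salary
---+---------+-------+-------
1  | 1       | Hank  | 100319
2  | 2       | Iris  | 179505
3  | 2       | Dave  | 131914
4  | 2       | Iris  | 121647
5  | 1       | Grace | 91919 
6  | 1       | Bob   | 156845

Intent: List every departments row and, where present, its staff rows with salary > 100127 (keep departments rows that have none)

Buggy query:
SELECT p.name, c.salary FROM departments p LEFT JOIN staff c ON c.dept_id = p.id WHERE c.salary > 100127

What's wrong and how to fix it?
Bug: Filtering c.salary in WHERE discards the NULL rows produced by LEFT JOIN, turning it into an inner join

Fix: Move the right-table condition into the ON clause so unmatched parents are kept

Corrected query:
SELECT p.name, c.salary FROM departments p LEFT JOIN staff c ON c.dept_id = p.id AND c.salary > 100127

Result:
name        | salary
------------+-------
Engineering | 100319
Engineering | 156845
Finance     | 121647
Finance     | 131914
Finance     | 179505
HR          | NULL  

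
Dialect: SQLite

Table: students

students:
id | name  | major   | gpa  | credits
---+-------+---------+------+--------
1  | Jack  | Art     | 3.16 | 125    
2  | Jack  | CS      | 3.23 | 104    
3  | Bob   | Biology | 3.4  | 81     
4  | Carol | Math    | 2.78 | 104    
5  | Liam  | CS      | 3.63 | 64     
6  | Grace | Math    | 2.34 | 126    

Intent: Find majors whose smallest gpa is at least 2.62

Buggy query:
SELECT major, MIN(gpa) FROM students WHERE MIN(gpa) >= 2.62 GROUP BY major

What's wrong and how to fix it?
Bug: Aggregates like MIN are computed per group after WHERE runs

Fix: Use HAVING for the per-group MIN condition

Corrected query:
SELECT major, MIN(gpa) FROM students GROUP BY major HAVING MIN(gpa) >= 2.62

Result:
major   | MIN(gpa)
--------+---------
Art     | 3.16    
Biology | 3.4     
CS      | 3.23    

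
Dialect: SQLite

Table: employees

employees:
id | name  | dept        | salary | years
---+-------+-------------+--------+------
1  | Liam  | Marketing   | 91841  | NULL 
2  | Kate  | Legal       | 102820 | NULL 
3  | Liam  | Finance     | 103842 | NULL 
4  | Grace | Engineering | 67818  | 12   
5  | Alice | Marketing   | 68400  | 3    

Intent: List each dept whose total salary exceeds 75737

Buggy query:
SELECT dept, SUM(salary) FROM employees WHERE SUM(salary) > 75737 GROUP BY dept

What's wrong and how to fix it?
Bug: WHERE runs before GROUP BY, so aggregates aren't available there

Fix: Use HAVING (which filters groups after aggregation) instead of WHERE

Corrected query:
SELECT dept, SUM(salary) FROM employees GROUP BY dept HAVING SUM(salary) > 75737

Result:
dept      | SUM(salary)
----------+------------
Finance   | 103842     
Legal     | 102820     
Marketing | 160241     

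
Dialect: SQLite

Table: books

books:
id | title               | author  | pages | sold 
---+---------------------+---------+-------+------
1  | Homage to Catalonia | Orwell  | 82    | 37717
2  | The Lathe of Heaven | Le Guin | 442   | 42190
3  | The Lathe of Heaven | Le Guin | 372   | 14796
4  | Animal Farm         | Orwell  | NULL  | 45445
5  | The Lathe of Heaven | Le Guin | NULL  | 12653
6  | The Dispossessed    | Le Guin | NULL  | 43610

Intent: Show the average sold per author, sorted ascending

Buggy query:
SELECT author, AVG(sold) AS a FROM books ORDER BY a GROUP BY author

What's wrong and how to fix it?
Bug: ORDER BY appears before GROUP BY; SQL clause order requires GROUP BY first

Fix: Move ORDER BY to the end, after GROUP BY

Corrected query:
SELECT author, AVG(sold) AS a FROM books GROUP BY author ORDER BY a

Result:
author  | a       
--------+---------
Le Guin | 28312.25
Orwell  | 41581   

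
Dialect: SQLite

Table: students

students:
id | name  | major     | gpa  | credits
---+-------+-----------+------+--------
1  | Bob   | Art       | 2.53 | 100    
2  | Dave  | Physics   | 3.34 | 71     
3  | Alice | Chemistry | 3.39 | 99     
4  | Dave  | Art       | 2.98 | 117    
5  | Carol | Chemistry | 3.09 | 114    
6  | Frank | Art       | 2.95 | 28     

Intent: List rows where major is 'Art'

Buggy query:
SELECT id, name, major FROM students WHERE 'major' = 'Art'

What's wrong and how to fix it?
Bug: 'major' in single quotes is a string literal, not the column; the comparison is literal-vs-literal and never true

Fix: Remove the quotes around the column name (or use double quotes for an identifier)

Corrected query:
SELECT id, name, major FROM students WHERE major = 'Art'

Result:
id | name  | major
---+-------+------
1  | Bob   | Art  
4  | Dave  | Art  
6  | Frank | Art  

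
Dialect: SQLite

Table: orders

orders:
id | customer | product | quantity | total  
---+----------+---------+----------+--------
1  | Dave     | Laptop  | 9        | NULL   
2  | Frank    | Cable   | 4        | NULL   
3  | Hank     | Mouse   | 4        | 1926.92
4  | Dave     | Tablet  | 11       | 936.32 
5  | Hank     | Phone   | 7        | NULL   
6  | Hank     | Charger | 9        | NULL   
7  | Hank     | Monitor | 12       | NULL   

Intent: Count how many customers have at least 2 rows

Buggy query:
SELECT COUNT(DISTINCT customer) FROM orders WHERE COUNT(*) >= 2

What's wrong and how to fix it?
Bug: COUNT(*) cannot appear in WHERE; the per-group count doesn't exist yet

Fix: Group first with HAVING COUNT(*) >= 2, then COUNT the resulting groups

Corrected query:
SELECT COUNT(*) FROM (SELECT customer FROM orders GROUP BY customer HAVING COUNT(*) >= 2)

Result:
COUNT(*)
--------
2       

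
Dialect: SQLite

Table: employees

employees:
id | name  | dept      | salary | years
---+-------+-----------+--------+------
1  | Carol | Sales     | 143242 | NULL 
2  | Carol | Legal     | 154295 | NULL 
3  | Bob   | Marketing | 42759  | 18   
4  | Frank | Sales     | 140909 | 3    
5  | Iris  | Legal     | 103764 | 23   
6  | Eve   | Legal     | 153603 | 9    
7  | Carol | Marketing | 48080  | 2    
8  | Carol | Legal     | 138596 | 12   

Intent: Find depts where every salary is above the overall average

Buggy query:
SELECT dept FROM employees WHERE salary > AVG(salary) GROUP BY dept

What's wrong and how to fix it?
Bug: AVG() is an aggregate; it can't sit directly in WHERE

Fix: Compute the overall average in a scalar subquery and compare each group's MIN against it in HAVING

Corrected query:
SELECT dept FROM employees GROUP BY dept HAVING MIN(salary) > (SELECT AVG(salary) FROM employees)

Result:
dept 
-----
Sales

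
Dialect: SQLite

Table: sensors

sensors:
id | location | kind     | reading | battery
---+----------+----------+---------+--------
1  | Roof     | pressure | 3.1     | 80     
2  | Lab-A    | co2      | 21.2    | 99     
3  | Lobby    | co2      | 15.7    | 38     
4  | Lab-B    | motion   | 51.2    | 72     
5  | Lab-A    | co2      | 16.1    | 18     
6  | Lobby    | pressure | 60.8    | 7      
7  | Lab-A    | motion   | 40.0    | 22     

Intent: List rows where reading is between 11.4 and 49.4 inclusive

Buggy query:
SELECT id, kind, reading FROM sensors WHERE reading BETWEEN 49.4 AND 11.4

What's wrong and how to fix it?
Bug: The bounds are reversed; BETWEEN a AND b requires a <= b to match anything

Fix: Write BETWEEN 11.4 AND 49.4

Corrected query:
SELECT id, kind, reading FROM sensors WHERE reading BETWEEN 11.4 AND 49.4

Result:
id | kind   | reading
---+--------+--------
2  | co2    | 21.2   
3  | co2    | 15.7   
5  | co2    | 16.1   
7  | motion | 40     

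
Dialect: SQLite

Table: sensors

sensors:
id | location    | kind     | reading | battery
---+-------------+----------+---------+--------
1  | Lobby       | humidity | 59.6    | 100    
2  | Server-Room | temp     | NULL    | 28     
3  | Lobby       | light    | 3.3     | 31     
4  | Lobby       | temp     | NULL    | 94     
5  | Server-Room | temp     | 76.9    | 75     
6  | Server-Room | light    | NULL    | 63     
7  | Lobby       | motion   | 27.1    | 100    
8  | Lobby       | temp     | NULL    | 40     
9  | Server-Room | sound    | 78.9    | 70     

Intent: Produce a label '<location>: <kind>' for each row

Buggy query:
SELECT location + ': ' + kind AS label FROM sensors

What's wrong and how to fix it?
Bug: '+' is numeric addition; on text columns SQLite converts them to 0 instead of concatenating

Fix: Use the || operator for string concatenation

Corrected query:
SELECT location || ': ' || kind AS label FROM sensors

Result:
label             
------------------
Lobby: humidity   
Server-Room: temp 
Lobby: light      
Lobby: temp       
Server-Room: temp 
Server-Room: light
Lobby: motion     
Lobby: temp       
Server-Room: sound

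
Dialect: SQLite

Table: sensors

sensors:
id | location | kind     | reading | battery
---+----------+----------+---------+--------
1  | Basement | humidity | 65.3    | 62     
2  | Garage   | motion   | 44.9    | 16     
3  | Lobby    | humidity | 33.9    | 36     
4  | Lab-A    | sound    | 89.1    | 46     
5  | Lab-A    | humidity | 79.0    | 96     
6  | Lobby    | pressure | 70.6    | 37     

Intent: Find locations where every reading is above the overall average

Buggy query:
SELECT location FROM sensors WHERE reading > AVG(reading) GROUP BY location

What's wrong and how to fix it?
Bug: WHERE evaluates per row before aggregation, so AVG() is unavailable

Fix: Use a subquery for AVG and a HAVING MIN(...) filter so the condition holds for every row in the group

Corrected query:
SELECT location FROM sensors GROUP BY location HAVING MIN(reading) > (SELECT AVG(reading) FROM sensors)

Result:
location
--------
Basement
Lab-A   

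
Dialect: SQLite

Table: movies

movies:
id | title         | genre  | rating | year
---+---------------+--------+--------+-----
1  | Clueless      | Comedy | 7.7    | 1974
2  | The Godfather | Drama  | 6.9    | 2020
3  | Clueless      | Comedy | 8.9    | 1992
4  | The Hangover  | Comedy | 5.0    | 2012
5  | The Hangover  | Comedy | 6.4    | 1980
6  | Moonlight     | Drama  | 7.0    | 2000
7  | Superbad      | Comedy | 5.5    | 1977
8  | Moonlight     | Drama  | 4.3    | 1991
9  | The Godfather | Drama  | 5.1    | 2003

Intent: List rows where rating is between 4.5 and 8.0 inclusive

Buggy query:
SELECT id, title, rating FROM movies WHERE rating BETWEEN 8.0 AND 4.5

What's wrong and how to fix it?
Bug: BETWEEN expects the lower bound first; with 8.0 AND 4.5 the range is empty

Fix: Write BETWEEN 4.5 AND 8.0

Corrected query:
SELECT id, title, rating FROM movies WHERE rating BETWEEN 4.5 AND 8.0

Result:
id | title         | rating
---+---------------+-------
1  | Clueless      | 7.7   
2  | The Godfather | 6.9   
4  | The Hangover  | 5     
5  | The Hangover  | 6.4   
6  | Moonlight     | 7     
7  | Superbad      | 5.5   
9  | The Godfather | 5.1   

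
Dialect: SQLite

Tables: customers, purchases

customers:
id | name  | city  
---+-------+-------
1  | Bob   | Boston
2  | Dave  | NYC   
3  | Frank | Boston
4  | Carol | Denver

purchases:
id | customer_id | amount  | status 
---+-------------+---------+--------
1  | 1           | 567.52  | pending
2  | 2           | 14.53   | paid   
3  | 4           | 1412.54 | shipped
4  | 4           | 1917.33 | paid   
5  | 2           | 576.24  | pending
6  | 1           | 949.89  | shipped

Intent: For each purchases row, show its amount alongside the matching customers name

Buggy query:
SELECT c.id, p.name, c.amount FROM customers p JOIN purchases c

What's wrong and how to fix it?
Bug: Missing join condition: each purchases row is matched to all customers rows instead of just its own

Fix: Add ON c.customer_id = p.id to the JOIN

Corrected query:
SELECT c.id, p.name, c.amount FROM customers p JOIN purchases c ON c.customer_id = p.id

Result:
id | name  | amount 
---+-------+--------
1  | Bob   | 567.52 
2  | Dave  | 14.53  
3  | Carol | 1412.54
4  | Carol | 1917.33
5  | Dave  | 576.24 
6  | Bob   | 949.89 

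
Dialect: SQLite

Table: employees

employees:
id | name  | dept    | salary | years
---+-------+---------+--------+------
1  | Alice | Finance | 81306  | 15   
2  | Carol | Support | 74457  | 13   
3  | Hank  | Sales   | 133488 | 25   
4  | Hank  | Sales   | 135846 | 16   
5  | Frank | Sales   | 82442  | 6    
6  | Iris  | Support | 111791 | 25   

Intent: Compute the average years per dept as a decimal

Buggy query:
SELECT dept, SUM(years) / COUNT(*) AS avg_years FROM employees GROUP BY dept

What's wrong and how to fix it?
Bug: SUM(years) and COUNT(*) are both integers; the division truncates the fractional part

Fix: Multiply by 1.0 (or CAST to REAL) to force floating-point division

Corrected query:
SELECT dept, SUM(years) * 1.0 / COUNT(*) AS avg_years FROM employees GROUP BY dept

Result:
dept    | avg_years
--------+----------
Finance | 15       
Sales   | 15.666667
Support | 19       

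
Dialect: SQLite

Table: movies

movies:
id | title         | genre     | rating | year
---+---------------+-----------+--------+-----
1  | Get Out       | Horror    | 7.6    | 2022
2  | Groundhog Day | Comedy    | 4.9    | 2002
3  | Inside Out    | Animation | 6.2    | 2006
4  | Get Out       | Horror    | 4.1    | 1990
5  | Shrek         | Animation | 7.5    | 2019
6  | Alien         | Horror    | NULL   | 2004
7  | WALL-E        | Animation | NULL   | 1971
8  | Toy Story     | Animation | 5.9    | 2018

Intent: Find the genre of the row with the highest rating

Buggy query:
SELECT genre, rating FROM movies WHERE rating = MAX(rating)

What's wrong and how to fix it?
Bug: MAX(rating) is an aggregate and cannot be used directly in WHERE

Fix: Use a subquery: WHERE rating = (SELECT MAX(rating) FROM movies)

Corrected query:
SELECT genre, rating FROM movies WHERE rating = (SELECT MAX(rating) FROM movies)

Result:
genre  | rating
-------+-------
Horror | 7.6   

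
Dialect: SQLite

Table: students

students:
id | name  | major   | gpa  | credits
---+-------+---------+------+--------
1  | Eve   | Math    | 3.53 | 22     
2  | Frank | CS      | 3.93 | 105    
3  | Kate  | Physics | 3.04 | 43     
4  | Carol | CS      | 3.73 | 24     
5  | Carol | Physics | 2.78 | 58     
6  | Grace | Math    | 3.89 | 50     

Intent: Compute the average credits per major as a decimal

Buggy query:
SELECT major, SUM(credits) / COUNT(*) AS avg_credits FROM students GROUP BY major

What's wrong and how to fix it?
Bug: SUM(credits) and COUNT(*) are both integers; the division truncates the fractional part

Fix: Multiply by 1.0 (or CAST to REAL) to force floating-point division

Corrected query:
SELECT major, SUM(credits) * 1.0 / COUNT(*) AS avg_credits FROM students GROUP BY major

Result:
major   | avg_credits
--------+------------
CS      | 64.5       
Math    | 36         
Physics | 50.5       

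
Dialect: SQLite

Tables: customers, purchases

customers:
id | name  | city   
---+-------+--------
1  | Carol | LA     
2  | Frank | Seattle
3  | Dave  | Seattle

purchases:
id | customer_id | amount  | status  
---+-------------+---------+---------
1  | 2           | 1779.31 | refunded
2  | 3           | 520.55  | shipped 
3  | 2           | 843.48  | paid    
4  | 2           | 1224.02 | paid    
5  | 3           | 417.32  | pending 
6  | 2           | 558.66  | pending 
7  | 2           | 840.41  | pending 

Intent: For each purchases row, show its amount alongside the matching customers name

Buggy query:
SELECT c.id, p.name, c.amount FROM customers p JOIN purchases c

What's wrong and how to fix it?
Bug: JOIN with no ON clause produces a cartesian product; every purchases row pairs with every customers row

Fix: Add ON c.customer_id = p.id to the JOIN

Corrected query:
SELECT c.id, p.name, c.amount FROM customers p JOIN purchases c ON c.customer_id = p.id

Result:
id | name  | amount 
---+-------+--------
1  | Frank | 1779.31
2  | Dave  | 520.55 
3  | Frank | 843.48 
4  | Frank | 1224.02
5  | Dave  | 417.32 
6  | Frank | 558.66 
7  | Frank | 840.41 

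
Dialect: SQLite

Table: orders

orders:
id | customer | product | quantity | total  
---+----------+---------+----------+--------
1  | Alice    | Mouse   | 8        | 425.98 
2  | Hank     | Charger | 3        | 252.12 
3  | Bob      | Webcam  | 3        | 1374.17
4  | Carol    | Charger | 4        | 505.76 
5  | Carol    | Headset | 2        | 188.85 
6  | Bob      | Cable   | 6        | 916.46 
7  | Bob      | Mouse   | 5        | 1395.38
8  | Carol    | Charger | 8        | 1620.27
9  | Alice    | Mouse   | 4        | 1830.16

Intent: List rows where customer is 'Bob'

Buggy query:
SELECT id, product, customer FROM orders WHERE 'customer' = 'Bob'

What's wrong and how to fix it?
Bug: 'customer' in single quotes is a string literal, not the column; the comparison is literal-vs-literal and never true

Fix: Reference the column as customer without single quotes

Corrected query:
SELECT id, product, customer FROM orders WHERE customer = 'Bob'

Result:
id | product | customer
---+---------+---------
3  | Webcam  | Bob     
6  | Cable   | Bob     
7  | Mouse   | Bob     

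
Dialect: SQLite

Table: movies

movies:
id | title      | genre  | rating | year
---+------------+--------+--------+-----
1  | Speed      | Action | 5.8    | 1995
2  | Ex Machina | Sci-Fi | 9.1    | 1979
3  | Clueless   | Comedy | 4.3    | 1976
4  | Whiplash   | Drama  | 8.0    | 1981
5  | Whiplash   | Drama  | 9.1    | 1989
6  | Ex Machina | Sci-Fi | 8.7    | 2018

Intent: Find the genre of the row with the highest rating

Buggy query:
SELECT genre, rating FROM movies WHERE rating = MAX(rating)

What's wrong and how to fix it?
Bug: WHERE is evaluated per row; an aggregate over the whole table isn't defined there

Fix: Wrap MAX in a scalar subquery so WHERE compares against a single value

Corrected query:
SELECT genre, rating FROM movies WHERE rating = (SELECT MAX(rating) FROM movies)

Result:
genre  | rating
-------+-------
Sci-Fi | 9.1   
Drama  | 9.1   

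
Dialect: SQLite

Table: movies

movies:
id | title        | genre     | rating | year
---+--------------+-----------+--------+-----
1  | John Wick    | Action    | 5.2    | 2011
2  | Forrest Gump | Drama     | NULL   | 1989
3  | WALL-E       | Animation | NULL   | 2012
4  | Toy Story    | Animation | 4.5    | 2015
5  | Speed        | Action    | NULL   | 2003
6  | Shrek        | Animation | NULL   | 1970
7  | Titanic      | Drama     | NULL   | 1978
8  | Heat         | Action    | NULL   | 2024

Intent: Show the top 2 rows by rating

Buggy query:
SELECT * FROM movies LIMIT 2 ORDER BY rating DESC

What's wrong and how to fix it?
Bug: ORDER BY cannot follow LIMIT; LIMIT is the final clause

Fix: Swap the clauses: ORDER BY first, then LIMIT

Corrected query:
SELECT * FROM movies ORDER BY rating DESC LIMIT 2

Result:
id | title     | genre     | rating | year
---+-----------+-----------+--------+-----
1  | John Wick | Action    | 5.2    | 2011
4  | Toy Story | Animation | 4.5    | 2015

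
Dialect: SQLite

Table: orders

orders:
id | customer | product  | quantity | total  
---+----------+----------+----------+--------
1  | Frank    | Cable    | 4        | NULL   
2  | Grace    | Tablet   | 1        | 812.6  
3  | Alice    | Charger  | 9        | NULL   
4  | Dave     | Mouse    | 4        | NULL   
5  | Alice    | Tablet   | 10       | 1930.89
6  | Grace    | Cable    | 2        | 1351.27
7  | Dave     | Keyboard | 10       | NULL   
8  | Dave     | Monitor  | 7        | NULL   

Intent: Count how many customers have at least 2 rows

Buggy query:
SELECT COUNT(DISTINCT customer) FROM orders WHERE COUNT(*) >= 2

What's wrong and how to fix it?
Bug: COUNT(*) cannot appear in WHERE; the per-group count doesn't exist yet

Fix: Group first with HAVING COUNT(*) >= 2, then COUNT the resulting groups

Corrected query:
SELECT COUNT(*) FROM (SELECT customer FROM orders GROUP BY customer HAVING COUNT(*) >= 2)

Result:
COUNT(*)
--------
3       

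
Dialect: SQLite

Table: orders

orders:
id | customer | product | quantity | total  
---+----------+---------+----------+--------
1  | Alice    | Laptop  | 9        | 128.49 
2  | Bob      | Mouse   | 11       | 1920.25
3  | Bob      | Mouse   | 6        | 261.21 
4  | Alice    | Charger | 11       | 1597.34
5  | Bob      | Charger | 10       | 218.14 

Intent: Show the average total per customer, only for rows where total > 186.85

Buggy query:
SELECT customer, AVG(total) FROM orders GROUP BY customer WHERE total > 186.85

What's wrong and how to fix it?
Bug: WHERE cannot follow GROUP BY

Fix: Move the WHERE clause before GROUP BY

Corrected query:
SELECT customer, AVG(total) FROM orders WHERE total > 186.85 GROUP BY customer

Result:
customer | AVG(total)
---------+-----------
Alice    | 1597.34   
Bob      | 799.866667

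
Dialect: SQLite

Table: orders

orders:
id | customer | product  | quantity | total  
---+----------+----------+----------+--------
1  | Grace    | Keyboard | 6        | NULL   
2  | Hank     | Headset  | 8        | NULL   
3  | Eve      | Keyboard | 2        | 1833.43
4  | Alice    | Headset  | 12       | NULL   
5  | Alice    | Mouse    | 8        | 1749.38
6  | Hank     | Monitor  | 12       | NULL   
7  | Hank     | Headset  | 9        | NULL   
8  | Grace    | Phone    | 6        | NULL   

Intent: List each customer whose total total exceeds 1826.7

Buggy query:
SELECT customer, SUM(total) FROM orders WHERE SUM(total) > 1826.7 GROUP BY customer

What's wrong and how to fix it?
Bug: Aggregate functions cannot appear in a WHERE clause

Fix: Move the aggregate condition to a HAVING clause

Corrected query:
SELECT customer, SUM(total) FROM orders GROUP BY customer HAVING SUM(total) > 1826.7

Result:
customer | SUM(total)
---------+-----------
Eve      | 1833.43   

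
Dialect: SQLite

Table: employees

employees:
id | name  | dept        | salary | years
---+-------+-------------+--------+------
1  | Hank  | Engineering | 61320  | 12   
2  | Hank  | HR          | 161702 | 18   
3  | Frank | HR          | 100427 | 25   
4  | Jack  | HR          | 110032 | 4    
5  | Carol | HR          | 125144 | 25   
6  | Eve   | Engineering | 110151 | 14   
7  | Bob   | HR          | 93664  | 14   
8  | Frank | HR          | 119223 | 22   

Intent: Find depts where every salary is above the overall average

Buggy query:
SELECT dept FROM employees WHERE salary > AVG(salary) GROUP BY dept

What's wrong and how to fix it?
Bug: WHERE evaluates per row before aggregation, so AVG() is unavailable

Fix: Compute the overall average in a scalar subquery and compare each group's MIN against it in HAVING

Corrected query:
SELECT dept FROM employees GROUP BY dept HAVING MIN(salary) > (SELECT AVG(salary) FROM employees)

Result:
(no rows)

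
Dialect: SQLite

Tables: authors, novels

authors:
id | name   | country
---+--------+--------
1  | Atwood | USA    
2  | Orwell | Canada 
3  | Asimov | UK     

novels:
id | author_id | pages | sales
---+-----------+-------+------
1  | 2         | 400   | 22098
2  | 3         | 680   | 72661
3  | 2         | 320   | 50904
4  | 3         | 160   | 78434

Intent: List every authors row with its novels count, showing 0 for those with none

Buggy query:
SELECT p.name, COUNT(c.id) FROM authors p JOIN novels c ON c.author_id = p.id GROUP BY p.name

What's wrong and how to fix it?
Bug: INNER JOIN drops authors rows that have no matching novels rows

Fix: Switch to LEFT JOIN to retain unmatched parent rows

Corrected query:
SELECT p.name, COUNT(c.id) FROM authors p LEFT JOIN novels c ON c.author_id = p.id GROUP BY p.name

Result:
name   | COUNT(c.id)
-------+------------
Asimov | 2          
Atwood | 0          
Orwell | 2          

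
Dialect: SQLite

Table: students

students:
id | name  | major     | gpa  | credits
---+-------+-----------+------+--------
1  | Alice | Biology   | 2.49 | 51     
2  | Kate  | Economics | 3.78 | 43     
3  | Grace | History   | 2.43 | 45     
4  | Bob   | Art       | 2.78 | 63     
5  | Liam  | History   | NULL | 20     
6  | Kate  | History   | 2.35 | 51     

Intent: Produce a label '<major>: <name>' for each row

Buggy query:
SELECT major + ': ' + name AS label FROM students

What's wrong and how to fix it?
Bug: SQLite uses || for string concatenation; + coerces text to numbers (yielding 0)

Fix: Use the || operator for string concatenation

Corrected query:
SELECT major || ': ' || name AS label FROM students

Result:
label          
---------------
Biology: Alice 
Economics: Kate
History: Grace 
Art: Bob       
History: Liam  
History: Kate  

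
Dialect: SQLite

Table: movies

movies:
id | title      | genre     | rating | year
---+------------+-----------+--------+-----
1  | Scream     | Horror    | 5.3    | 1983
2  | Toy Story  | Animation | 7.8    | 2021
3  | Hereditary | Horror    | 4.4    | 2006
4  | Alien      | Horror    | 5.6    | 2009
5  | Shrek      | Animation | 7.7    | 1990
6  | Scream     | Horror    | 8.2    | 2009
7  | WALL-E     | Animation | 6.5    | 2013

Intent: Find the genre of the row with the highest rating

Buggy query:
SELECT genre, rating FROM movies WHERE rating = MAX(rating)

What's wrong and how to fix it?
Bug: MAX(rating) is an aggregate and cannot be used directly in WHERE

Fix: Use a subquery: WHERE rating = (SELECT MAX(rating) FROM movies)

Corrected query:
SELECT genre, rating FROM movies WHERE rating = (SELECT MAX(rating) FROM movies)

Result:
genre  | rating
-------+-------
Horror | 8.2   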